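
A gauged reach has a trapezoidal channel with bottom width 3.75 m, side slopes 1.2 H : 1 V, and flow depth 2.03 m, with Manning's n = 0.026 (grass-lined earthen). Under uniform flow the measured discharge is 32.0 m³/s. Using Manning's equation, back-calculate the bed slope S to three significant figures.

A = (b + z·y)·y = (3.75 + 1.2×2.03)×2.03 = 12.56 m²
P = b + 2y√(1+z²) = 3.75 + 2×2.03×√(1+1.2²) = 10.09 m
R = A/P = 12.56/10.09 = 1.244 m
S = (Q·n / (1·A·R^(2/3)))² = (32.0×0.026 / (1×12.56×1.157))² = 0.003280

0.00328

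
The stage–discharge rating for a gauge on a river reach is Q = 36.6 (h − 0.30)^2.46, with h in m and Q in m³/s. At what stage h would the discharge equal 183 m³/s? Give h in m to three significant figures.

h − h₀ = (Q/C)^(1/b) = (183/36.6)^(1/2.46) = 1.924 m
h = 0.30 + 1.924 = 2.224 m

2.22 m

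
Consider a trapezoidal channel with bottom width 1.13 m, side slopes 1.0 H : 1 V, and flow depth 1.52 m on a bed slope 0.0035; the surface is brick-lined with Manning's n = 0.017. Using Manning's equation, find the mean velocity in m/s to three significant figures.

2.85 m/s

A = (b + z·y)·y = (1.13 + 1.0×1.52)×1.52 = 4.028 m²
P = b + 2y√(1+z²) = 1.13 + 2×1.52×√(1+1.0²) = 5.429 m
R = A/P = 4.028/5.429 = 0.7419 m
Q = (1/n)·A·R^(2/3)·S^(1/2) = (1/0.017) × 4.028 × 0.7419^(2/3) × 0.0035^(1/2) = 11.49 m³/s
V = Q/A = 11.49/4.028 = 2.852 m/s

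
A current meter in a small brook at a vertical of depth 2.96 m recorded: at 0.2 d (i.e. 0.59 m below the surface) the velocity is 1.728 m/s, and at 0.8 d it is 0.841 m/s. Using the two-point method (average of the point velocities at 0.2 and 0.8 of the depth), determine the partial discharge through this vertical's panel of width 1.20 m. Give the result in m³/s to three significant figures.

v̄ = (1.728 + 0.841) / 2 = 1.285 m/s
q = v̄ × d × w = 1.285 × 2.96 × 1.20 = 4.563 m³/s

4.56 m³/s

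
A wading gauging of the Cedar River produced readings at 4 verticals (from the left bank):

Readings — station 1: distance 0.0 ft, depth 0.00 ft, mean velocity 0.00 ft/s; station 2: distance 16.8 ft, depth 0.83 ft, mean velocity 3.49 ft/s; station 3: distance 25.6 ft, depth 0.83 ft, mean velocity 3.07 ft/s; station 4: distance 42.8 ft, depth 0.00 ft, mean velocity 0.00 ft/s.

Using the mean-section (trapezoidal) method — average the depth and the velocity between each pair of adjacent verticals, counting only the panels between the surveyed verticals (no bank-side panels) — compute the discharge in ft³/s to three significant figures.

Panel 1-2: Δb = 16.8 ft, d̄ = (0.00+0.83)/2 = 0.415, v̄ = (0.00+3.49)/2 = 1.745 → q = 16.8×0.415×1.745 = 12.17 ft³/s
Panel 2-3: Δb = 8.8 ft, d̄ = (0.83+0.83)/2 = 0.83, v̄ = (3.49+3.07)/2 = 3.28 → q = 8.8×0.83×3.28 = 23.96 ft³/s
Panel 3-4: Δb = 17.2 ft, d̄ = (0.83+0.00)/2 = 0.415, v̄ = (3.07+0.00)/2 = 1.535 → q = 17.2×0.415×1.535 = 10.96 ft³/s
Q = Σ q = 47.08 ft³/s

47.1 ft³/s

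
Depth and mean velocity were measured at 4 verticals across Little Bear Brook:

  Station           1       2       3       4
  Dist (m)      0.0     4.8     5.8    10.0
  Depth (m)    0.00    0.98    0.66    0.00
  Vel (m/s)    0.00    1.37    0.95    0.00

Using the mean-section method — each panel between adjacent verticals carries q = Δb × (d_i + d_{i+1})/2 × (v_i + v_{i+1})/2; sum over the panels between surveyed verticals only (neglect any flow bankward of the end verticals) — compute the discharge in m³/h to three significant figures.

11600 m³/h

Panel 1-2: Δb = 4.8 m, d̄ = (0.00+0.98)/2 = 0.49, v̄ = (0.00+1.37)/2 = 0.685 → q = 4.8×0.49×0.685 = 1.611 m³/s
Panel 2-3: Δb = 1 m, d̄ = (0.98+0.66)/2 = 0.82, v̄ = (1.37+0.95)/2 = 1.16 → q = 1×0.82×1.16 = 0.9512 m³/s
Panel 3-4: Δb = 4.2 m, d̄ = (0.66+0.00)/2 = 0.33, v̄ = (0.95+0.00)/2 = 0.475 → q = 4.2×0.33×0.475 = 0.6584 m³/s
Q = Σ q = 3.221 m³/s
= 3.221 × 3600 = 11590 m³/h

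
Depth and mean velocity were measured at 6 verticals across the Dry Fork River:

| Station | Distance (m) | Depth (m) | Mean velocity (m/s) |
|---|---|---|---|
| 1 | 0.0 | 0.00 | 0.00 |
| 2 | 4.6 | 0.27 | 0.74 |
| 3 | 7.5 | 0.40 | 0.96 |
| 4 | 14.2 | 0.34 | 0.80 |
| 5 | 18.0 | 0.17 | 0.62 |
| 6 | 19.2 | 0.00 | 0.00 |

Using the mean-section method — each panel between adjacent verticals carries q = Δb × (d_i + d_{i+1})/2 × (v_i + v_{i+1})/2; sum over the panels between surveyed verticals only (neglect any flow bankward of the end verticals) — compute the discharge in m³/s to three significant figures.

Panel 1-2: Δb = 4.6 m, d̄ = (0.00+0.27)/2 = 0.135, v̄ = (0.00+0.74)/2 = 0.37 → q = 4.6×0.135×0.37 = 0.2298 m³/s
Panel 2-3: Δb = 2.9 m, d̄ = (0.27+0.40)/2 = 0.335, v̄ = (0.74+0.96)/2 = 0.85 → q = 2.9×0.335×0.85 = 0.8258 m³/s
Panel 3-4: Δb = 6.7 m, d̄ = (0.40+0.34)/2 = 0.37, v̄ = (0.96+0.80)/2 = 0.88 → q = 6.7×0.37×0.88 = 2.182 m³/s
Panel 4-5: Δb = 3.8 m, d̄ = (0.34+0.17)/2 = 0.255, v̄ = (0.80+0.62)/2 = 0.71 → q = 3.8×0.255×0.71 = 0.6880 m³/s
Panel 5-6: Δb = 1.2 m, d̄ = (0.17+0.00)/2 = 0.085, v̄ = (0.62+0.00)/2 = 0.31 → q = 1.2×0.085×0.31 = 0.03162 m³/s
Q = Σ q = 3.957 m³/s

3.96 m³/s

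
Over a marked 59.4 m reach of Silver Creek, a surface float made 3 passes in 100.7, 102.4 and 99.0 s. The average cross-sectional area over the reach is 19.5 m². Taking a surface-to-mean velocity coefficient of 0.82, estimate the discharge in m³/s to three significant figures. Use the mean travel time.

t̄ = (100.7 + 102.4 + 99.0) / 3 = 100.7 s
v_surface = L / t̄ = 59.4 / 100.7 = 0.5899 m/s
v_mean = 0.82 × 0.5899 = 0.4837 m/s
Q = A × v_mean = 19.5 × 0.4837 = 9.432 m³/s

9.43 m³/s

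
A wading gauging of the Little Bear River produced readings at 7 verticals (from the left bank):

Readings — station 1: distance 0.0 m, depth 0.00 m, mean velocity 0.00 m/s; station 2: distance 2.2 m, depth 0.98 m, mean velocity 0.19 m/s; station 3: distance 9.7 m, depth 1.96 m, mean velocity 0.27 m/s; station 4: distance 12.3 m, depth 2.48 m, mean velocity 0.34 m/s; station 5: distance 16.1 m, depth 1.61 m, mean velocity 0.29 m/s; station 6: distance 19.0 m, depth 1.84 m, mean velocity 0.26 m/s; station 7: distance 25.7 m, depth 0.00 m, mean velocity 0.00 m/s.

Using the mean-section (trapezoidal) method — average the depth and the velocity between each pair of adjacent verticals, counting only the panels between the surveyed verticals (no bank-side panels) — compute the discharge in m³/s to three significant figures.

Panel 1-2: Δb = 2.2 m, d̄ = (0.00+0.98)/2 = 0.49, v̄ = (0.00+0.19)/2 = 0.095 → q = 2.2×0.49×0.095 = 0.1024 m³/s
Panel 2-3: Δb = 7.5 m, d̄ = (0.98+1.96)/2 = 1.47, v̄ = (0.19+0.27)/2 = 0.23 → q = 7.5×1.47×0.23 = 2.536 m³/s
Panel 3-4: Δb = 2.6 m, d̄ = (1.96+2.48)/2 = 2.22, v̄ = (0.27+0.34)/2 = 0.305 → q = 2.6×2.22×0.305 = 1.760 m³/s
Panel 4-5: Δb = 3.8 m, d̄ = (2.48+1.61)/2 = 2.045, v̄ = (0.34+0.29)/2 = 0.315 → q = 3.8×2.045×0.315 = 2.448 m³/s
Panel 5-6: Δb = 2.9 m, d̄ = (1.61+1.84)/2 = 1.725, v̄ = (0.29+0.26)/2 = 0.275 → q = 2.9×1.725×0.275 = 1.376 m³/s
Panel 6-7: Δb = 6.7 m, d̄ = (1.84+0.00)/2 = 0.92, v̄ = (0.26+0.00)/2 = 0.13 → q = 6.7×0.92×0.13 = 0.8013 m³/s
Q = Σ q = 9.023 m³/s

9.02 m³/s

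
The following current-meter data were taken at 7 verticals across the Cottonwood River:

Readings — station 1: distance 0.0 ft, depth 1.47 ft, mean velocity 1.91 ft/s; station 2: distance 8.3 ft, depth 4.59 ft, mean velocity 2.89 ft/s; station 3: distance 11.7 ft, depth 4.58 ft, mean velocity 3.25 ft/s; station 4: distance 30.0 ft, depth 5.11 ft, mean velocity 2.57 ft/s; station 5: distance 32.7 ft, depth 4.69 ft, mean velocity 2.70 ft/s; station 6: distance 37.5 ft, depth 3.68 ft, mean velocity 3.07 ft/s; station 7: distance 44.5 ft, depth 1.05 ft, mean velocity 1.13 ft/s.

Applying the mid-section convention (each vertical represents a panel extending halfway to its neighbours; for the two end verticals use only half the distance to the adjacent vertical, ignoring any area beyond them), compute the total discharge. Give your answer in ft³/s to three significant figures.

507 ft³/s

w_1 = (8.3 − 0.0)/2 = 4.15 ft; q_1 = 1.91 × 1.47 × 4.15 = 11.65 ft³/s
w_2 = (11.7 − 0.0)/2 = 5.85 ft; q_2 = 2.89 × 4.59 × 5.85 = 77.60 ft³/s
w_3 = (30.0 − 8.3)/2 = 10.85 ft; q_3 = 3.25 × 4.58 × 10.85 = 161.5 ft³/s
w_4 = (32.7 − 11.7)/2 = 10.5 ft; q_4 = 2.57 × 5.11 × 10.5 = 137.9 ft³/s
w_5 = (37.5 − 30.0)/2 = 3.75 ft; q_5 = 2.70 × 4.69 × 3.75 = 47.49 ft³/s
w_6 = (44.5 − 32.7)/2 = 5.9 ft; q_6 = 3.07 × 3.68 × 5.9 = 66.66 ft³/s
w_7 = (44.5 − 37.5)/2 = 3.5 ft; q_7 = 1.13 × 1.05 × 3.5 = 4.153 ft³/s
Q = Σ qᵢ = 506.9 ft³/s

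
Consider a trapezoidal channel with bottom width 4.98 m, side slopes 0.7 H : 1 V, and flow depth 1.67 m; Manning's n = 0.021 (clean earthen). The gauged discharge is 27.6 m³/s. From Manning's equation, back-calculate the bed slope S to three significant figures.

0.00269

A = (b + z·y)·y = (4.98 + 0.7×1.67)×1.67 = 10.27 m²
P = b + 2y√(1+z²) = 4.98 + 2×1.67×√(1+0.7²) = 9.057 m
R = A/P = 10.27/9.057 = 1.134 m
S = (Q·n / (1·A·R^(2/3)))² = (27.6×0.021 / (1×10.27×1.087))² = 0.002695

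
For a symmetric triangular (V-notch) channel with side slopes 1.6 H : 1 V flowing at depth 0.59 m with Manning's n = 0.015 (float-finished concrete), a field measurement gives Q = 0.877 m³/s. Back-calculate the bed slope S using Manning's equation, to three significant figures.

0.00354

A = z·y² = 1.6×0.59² = 0.5570 m²
P = 2y√(1+z²) = 2×0.59×√(1+1.6²) = 2.226 m
R = A/P = 0.5570/2.226 = 0.2502 m
S = (Q·n / (1·A·R^(2/3)))² = (0.877×0.015 / (1×0.5570×0.3970))² = 0.003539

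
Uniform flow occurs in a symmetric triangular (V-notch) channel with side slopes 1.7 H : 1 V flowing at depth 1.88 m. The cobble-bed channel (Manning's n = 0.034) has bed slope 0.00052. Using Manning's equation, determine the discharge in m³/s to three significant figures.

A = z·y² = 1.7×1.88² = 6.008 m²
P = 2y√(1+z²) = 2×1.88×√(1+1.7²) = 7.416 m
R = A/P = 6.008/7.416 = 0.8102 m
Q = (1/n)·A·R^(2/3)·S^(1/2) = (1/0.034) × 6.008 × 0.8102^(2/3) × 0.00052^(1/2) = 3.502 m³/s

3.50 m³/s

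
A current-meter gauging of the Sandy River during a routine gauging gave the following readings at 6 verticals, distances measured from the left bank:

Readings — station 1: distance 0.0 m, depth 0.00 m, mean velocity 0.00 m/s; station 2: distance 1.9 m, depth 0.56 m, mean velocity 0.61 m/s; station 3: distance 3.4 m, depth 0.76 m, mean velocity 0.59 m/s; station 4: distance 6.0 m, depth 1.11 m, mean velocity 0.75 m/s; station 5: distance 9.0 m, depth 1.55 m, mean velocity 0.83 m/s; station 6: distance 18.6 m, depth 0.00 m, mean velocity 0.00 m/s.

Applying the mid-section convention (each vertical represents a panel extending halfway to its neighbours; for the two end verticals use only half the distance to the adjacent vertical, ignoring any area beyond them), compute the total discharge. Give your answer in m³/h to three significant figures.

w_2 = (3.4 − 0.0)/2 = 1.7 m; q_2 = 0.61 × 0.56 × 1.7 = 0.5807 m³/s
w_3 = (6.0 − 1.9)/2 = 2.05 m; q_3 = 0.59 × 0.76 × 2.05 = 0.9192 m³/s
w_4 = (9.0 − 3.4)/2 = 2.8 m; q_4 = 0.75 × 1.11 × 2.8 = 2.331 m³/s
w_5 = (18.6 − 6.0)/2 = 6.3 m; q_5 = 0.83 × 1.55 × 6.3 = 8.105 m³/s
Stations 1, 6 contribute zero (depth or velocity is 0).
Q = Σ qᵢ = 11.94 m³/s
= 11.94 × 3600 = 42970 m³/h

43000 m³/h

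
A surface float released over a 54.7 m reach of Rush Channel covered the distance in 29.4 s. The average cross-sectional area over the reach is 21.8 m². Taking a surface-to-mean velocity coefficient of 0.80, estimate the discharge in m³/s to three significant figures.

32.4 m³/s

v_surface = L / t̄ = 54.7 / 29.4 = 1.861 m/s
v_mean = 0.80 × 1.861 = 1.488 m/s
Q = A × v_mean = 21.8 × 1.488 = 32.45 m³/s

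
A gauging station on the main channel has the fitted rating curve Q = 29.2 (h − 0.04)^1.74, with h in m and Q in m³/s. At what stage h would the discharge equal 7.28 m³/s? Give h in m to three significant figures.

0.490 m

h − h₀ = (Q/C)^(1/b) = (7.28/29.2)^(1/1.74) = 0.4501 m
h = 0.04 + 0.4501 = 0.4901 m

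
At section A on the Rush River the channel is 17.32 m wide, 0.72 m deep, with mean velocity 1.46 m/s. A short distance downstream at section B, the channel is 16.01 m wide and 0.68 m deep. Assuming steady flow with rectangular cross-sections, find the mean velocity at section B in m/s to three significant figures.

1.67 m/s

Q = A₁V₁ = (17.32×0.72) × 1.46 = 18.21 m³/s
A₂ = 16.01 × 0.68 = 10.89 m²
V₂ = Q/A₂ = 18.21/10.89 = 1.672 m/s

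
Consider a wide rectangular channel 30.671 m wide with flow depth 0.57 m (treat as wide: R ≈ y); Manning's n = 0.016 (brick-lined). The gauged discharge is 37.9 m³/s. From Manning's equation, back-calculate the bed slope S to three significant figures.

0.00255

A = b·y = 30.671 × 0.57 = 17.48 m²
Wide channel: R ≈ y = 0.57 m
S = (Q·n / (1·A·R^(2/3)))² = (37.9×0.016 / (1×17.48×0.6875))² = 0.002546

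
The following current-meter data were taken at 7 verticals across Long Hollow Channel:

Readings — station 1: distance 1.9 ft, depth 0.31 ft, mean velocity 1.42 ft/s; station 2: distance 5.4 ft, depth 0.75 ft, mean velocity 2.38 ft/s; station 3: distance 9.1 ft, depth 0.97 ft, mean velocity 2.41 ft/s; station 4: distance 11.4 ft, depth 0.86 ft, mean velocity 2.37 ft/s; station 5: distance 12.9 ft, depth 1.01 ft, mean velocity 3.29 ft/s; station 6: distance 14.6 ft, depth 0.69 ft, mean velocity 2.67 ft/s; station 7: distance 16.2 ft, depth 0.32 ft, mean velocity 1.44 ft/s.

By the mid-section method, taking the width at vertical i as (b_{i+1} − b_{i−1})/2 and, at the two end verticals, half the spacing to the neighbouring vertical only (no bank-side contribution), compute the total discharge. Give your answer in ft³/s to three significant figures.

26.8 ft³/s

w_1 = (5.4 − 1.9)/2 = 1.75 ft; q_1 = 1.42 × 0.31 × 1.75 = 0.7704 ft³/s
w_2 = (9.1 − 1.9)/2 = 3.6 ft; q_2 = 2.38 × 0.75 × 3.6 = 6.426 ft³/s
w_3 = (11.4 − 5.4)/2 = 3 ft; q_3 = 2.41 × 0.97 × 3 = 7.013 ft³/s
w_4 = (12.9 − 9.1)/2 = 1.9 ft; q_4 = 2.37 × 0.86 × 1.9 = 3.873 ft³/s
w_5 = (14.6 − 11.4)/2 = 1.6 ft; q_5 = 3.29 × 1.01 × 1.6 = 5.317 ft³/s
w_6 = (16.2 − 12.9)/2 = 1.65 ft; q_6 = 2.67 × 0.69 × 1.65 = 3.040 ft³/s
w_7 = (16.2 − 14.6)/2 = 0.8 ft; q_7 = 1.44 × 0.32 × 0.8 = 0.3686 ft³/s
Q = Σ qᵢ = 26.81 ft³/s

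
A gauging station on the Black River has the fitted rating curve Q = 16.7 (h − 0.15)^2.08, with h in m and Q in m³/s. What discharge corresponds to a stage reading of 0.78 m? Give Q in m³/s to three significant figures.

6.39 m³/s

Q = 16.7 × (0.78 − 0.15)^2.08 = 16.7 × 0.63^2.08 = 6.388 m³/s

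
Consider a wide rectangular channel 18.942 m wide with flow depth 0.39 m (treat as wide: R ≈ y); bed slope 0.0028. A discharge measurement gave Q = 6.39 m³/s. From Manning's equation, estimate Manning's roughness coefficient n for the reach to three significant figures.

0.0327

A = b·y = 18.942 × 0.39 = 7.387 m²
Wide channel: R ≈ y = 0.39 m
n = (1/Q)·A·R^(2/3)·S^(1/2) = (1/6.39) × 7.387 × 0.5338 × 0.05292 = 0.03265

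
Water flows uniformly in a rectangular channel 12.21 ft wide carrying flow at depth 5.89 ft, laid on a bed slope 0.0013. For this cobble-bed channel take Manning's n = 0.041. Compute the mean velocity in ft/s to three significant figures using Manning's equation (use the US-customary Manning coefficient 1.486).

2.72 ft/s

A = b·y = 12.21 × 5.89 = 71.92 ft²
P = b + 2y = 12.21 + 2×5.89 = 23.99 ft
R = A/P = 71.92/23.99 = 2.998 ft
Q = (1.486/n)·A·R^(2/3)·S^(1/2) = (1.486/0.041) × 71.92 × 2.998^(2/3) × 0.0013^(1/2) = 195.4 ft³/s
V = Q/A = 195.4/71.92 = 2.717 ft/s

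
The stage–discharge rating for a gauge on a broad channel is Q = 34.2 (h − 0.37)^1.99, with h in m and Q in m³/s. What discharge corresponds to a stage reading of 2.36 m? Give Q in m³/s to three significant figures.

135 m³/s

Q = 34.2 × (2.36 − 0.37)^1.99 = 34.2 × 1.99^1.99 = 134.5 m³/s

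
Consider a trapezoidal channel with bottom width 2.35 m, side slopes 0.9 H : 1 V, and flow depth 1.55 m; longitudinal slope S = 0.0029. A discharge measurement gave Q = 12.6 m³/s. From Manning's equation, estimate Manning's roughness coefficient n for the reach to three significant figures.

A = (b + z·y)·y = (2.35 + 0.9×1.55)×1.55 = 5.805 m²
P = b + 2y√(1+z²) = 2.35 + 2×1.55×√(1+0.9²) = 6.521 m
R = A/P = 5.805/6.521 = 0.8902 m
n = (1/Q)·A·R^(2/3)·S^(1/2) = (1/12.6) × 5.805 × 0.9254 × 0.05385 = 0.02296

0.0230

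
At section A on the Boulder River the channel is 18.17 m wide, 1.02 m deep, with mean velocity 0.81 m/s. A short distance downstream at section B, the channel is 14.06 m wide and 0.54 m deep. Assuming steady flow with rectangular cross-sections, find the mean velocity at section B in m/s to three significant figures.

Q = A₁V₁ = (18.17×1.02) × 0.81 = 15.01 m³/s
A₂ = 14.06 × 0.54 = 7.592 m²
V₂ = Q/A₂ = 15.01/7.592 = 1.977 m/s

1.98 m/s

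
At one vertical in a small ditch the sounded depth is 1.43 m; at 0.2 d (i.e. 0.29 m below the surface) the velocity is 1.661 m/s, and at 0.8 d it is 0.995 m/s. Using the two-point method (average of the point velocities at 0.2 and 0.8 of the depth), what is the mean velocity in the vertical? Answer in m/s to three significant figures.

1.33 m/s

v̄ = (1.661 + 0.995) / 2 = 1.328 m/s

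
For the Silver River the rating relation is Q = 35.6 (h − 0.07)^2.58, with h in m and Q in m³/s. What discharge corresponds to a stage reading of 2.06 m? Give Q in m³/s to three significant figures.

210 m³/s

Q = 35.6 × (2.06 − 0.07)^2.58 = 35.6 × 1.99^2.58 = 210.1 m³/s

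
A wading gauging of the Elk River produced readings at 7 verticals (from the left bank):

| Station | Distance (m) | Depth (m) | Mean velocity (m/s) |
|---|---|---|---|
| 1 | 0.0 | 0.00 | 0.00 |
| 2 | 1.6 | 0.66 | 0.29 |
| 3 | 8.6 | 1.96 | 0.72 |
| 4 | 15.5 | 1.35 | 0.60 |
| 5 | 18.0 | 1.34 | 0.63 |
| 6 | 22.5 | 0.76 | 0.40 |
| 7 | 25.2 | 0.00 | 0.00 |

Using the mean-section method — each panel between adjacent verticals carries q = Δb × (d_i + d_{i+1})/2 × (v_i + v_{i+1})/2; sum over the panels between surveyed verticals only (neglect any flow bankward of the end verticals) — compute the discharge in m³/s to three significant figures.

17.0 m³/s

Panel 1-2: Δb = 1.6 m, d̄ = (0.00+0.66)/2 = 0.33, v̄ = (0.00+0.29)/2 = 0.145 → q = 1.6×0.33×0.145 = 0.07656 m³/s
Panel 2-3: Δb = 7 m, d̄ = (0.66+1.96)/2 = 1.31, v̄ = (0.29+0.72)/2 = 0.505 → q = 7×1.31×0.505 = 4.631 m³/s
Panel 3-4: Δb = 6.9 m, d̄ = (1.96+1.35)/2 = 1.655, v̄ = (0.72+0.60)/2 = 0.66 → q = 6.9×1.655×0.66 = 7.537 m³/s
Panel 4-5: Δb = 2.5 m, d̄ = (1.35+1.34)/2 = 1.345, v̄ = (0.60+0.63)/2 = 0.615 → q = 2.5×1.345×0.615 = 2.068 m³/s
Panel 5-6: Δb = 4.5 m, d̄ = (1.34+0.76)/2 = 1.05, v̄ = (0.63+0.40)/2 = 0.515 → q = 4.5×1.05×0.515 = 2.433 m³/s
Panel 6-7: Δb = 2.7 m, d̄ = (0.76+0.00)/2 = 0.38, v̄ = (0.40+0.00)/2 = 0.2 → q = 2.7×0.38×0.2 = 0.2052 m³/s
Q = Σ q = 16.95 m³/s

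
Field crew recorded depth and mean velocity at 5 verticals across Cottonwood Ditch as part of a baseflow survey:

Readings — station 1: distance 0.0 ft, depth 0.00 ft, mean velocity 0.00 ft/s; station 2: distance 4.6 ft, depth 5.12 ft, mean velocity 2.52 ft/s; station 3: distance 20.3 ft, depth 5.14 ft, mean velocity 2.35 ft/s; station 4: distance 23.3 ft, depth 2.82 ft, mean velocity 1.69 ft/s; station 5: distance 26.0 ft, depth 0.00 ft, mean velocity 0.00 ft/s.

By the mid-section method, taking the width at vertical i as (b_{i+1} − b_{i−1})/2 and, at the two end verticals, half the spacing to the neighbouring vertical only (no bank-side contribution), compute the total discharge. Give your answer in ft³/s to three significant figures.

w_2 = (20.3 − 0.0)/2 = 10.15 ft; q_2 = 2.52 × 5.12 × 10.15 = 131.0 ft³/s
w_3 = (23.3 − 4.6)/2 = 9.35 ft; q_3 = 2.35 × 5.14 × 9.35 = 112.9 ft³/s
w_4 = (26.0 − 20.3)/2 = 2.85 ft; q_4 = 1.69 × 2.82 × 2.85 = 13.58 ft³/s
Stations 1, 5 contribute zero (depth or velocity is 0).
Q = Σ qᵢ = 257.5 ft³/s

257 ft³/s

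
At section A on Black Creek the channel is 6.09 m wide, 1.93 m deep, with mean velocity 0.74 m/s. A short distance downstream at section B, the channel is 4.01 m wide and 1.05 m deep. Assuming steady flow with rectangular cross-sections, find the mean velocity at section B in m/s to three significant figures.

Q = A₁V₁ = (6.09×1.93) × 0.74 = 8.698 m³/s
A₂ = 4.01 × 1.05 = 4.211 m²
V₂ = Q/A₂ = 8.698/4.211 = 2.066 m/s

2.07 m/s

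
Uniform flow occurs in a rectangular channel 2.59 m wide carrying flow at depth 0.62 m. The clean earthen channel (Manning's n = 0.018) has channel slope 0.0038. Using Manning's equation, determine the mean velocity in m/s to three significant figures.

1.92 m/s

A = b·y = 2.59 × 0.62 = 1.606 m²
P = b + 2y = 2.59 + 2×0.62 = 3.830 m
R = A/P = 1.606/3.830 = 0.4193 m
Q = (1/n)·A·R^(2/3)·S^(1/2) = (1/0.018) × 1.606 × 0.4193^(2/3) × 0.0038^(1/2) = 3.081 m³/s
V = Q/A = 3.081/1.606 = 1.918 m/s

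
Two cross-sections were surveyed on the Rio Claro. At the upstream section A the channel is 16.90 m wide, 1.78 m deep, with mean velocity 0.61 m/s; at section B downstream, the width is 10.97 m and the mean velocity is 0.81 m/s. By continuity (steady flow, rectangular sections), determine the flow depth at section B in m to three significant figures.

Q = A₁V₁ = (16.90×1.78) × 0.61 = 18.35 m³/s
d₂ = Q/(b₂ V₂) = 18.35/(10.97×0.81) = 2.065 m

2.07 m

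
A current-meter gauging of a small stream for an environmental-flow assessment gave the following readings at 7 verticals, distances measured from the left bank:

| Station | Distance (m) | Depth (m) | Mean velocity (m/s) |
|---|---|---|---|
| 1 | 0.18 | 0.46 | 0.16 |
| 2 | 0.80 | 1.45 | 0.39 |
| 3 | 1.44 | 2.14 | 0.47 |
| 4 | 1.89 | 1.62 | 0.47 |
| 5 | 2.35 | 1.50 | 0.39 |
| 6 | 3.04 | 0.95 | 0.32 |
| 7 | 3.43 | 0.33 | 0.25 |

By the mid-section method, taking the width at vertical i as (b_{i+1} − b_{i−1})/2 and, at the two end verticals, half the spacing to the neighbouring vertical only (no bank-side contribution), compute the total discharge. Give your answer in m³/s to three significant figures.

1.79 m³/s

w_1 = (0.80 − 0.18)/2 = 0.31 m; q_1 = 0.16 × 0.46 × 0.31 = 0.02282 m³/s
w_2 = (1.44 − 0.18)/2 = 0.63 m; q_2 = 0.39 × 1.45 × 0.63 = 0.3563 m³/s
w_3 = (1.89 − 0.80)/2 = 0.545 m; q_3 = 0.47 × 2.14 × 0.545 = 0.5482 m³/s
w_4 = (2.35 − 1.44)/2 = 0.455 m; q_4 = 0.47 × 1.62 × 0.455 = 0.3464 m³/s
w_5 = (3.04 − 1.89)/2 = 0.575 m; q_5 = 0.39 × 1.50 × 0.575 = 0.3364 m³/s
w_6 = (3.43 − 2.35)/2 = 0.54 m; q_6 = 0.32 × 0.95 × 0.54 = 0.1642 m³/s
w_7 = (3.43 − 3.04)/2 = 0.195 m; q_7 = 0.25 × 0.33 × 0.195 = 0.01609 m³/s
Q = Σ qᵢ = 1.790 m³/s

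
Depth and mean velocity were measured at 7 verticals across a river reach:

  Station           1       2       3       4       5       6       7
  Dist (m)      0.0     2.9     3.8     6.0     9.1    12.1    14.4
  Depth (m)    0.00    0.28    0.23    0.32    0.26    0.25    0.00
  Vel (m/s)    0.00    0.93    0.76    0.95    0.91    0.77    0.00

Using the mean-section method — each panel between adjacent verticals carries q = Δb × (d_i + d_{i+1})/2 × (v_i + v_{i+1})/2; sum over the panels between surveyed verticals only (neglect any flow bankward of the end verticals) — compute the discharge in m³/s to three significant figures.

Panel 1-2: Δb = 2.9 m, d̄ = (0.00+0.28)/2 = 0.14, v̄ = (0.00+0.93)/2 = 0.465 → q = 2.9×0.14×0.465 = 0.1888 m³/s
Panel 2-3: Δb = 0.9 m, d̄ = (0.28+0.23)/2 = 0.255, v̄ = (0.93+0.76)/2 = 0.845 → q = 0.9×0.255×0.845 = 0.1939 m³/s
Panel 3-4: Δb = 2.2 m, d̄ = (0.23+0.32)/2 = 0.275, v̄ = (0.76+0.95)/2 = 0.855 → q = 2.2×0.275×0.855 = 0.5173 m³/s
Panel 4-5: Δb = 3.1 m, d̄ = (0.32+0.26)/2 = 0.29, v̄ = (0.95+0.91)/2 = 0.93 → q = 3.1×0.29×0.93 = 0.8361 m³/s
Panel 5-6: Δb = 3 m, d̄ = (0.26+0.25)/2 = 0.255, v̄ = (0.91+0.77)/2 = 0.84 → q = 3×0.255×0.84 = 0.6426 m³/s
Panel 6-7: Δb = 2.3 m, d̄ = (0.25+0.00)/2 = 0.125, v̄ = (0.77+0.00)/2 = 0.385 → q = 2.3×0.125×0.385 = 0.1107 m³/s
Q = Σ q = 2.489 m³/s

2.49 m³/s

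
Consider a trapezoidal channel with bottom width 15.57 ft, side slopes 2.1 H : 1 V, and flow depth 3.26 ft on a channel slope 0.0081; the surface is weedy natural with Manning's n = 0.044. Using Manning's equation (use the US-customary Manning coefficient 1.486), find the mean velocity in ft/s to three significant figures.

A = (b + z·y)·y = (15.57 + 2.1×3.26)×3.26 = 73.08 ft²
P = b + 2y√(1+z²) = 15.57 + 2×3.26×√(1+2.1²) = 30.74 ft
R = A/P = 73.08/30.74 = 2.378 ft
Q = (1.486/n)·A·R^(2/3)·S^(1/2) = (1.486/0.044) × 73.08 × 2.378^(2/3) × 0.0081^(1/2) = 395.7 ft³/s
V = Q/A = 395.7/73.08 = 5.415 ft/s

5.41 ft/s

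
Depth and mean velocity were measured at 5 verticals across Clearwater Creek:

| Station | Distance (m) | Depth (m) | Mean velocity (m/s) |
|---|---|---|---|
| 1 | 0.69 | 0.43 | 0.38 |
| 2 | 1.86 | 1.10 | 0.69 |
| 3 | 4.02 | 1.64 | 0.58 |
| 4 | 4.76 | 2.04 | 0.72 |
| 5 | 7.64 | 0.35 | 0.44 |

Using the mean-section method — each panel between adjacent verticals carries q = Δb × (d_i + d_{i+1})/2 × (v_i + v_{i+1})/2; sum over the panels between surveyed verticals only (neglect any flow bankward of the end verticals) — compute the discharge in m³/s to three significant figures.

Panel 1-2: Δb = 1.17 m, d̄ = (0.43+1.10)/2 = 0.765, v̄ = (0.38+0.69)/2 = 0.535 → q = 1.17×0.765×0.535 = 0.4789 m³/s
Panel 2-3: Δb = 2.16 m, d̄ = (1.10+1.64)/2 = 1.37, v̄ = (0.69+0.58)/2 = 0.635 → q = 2.16×1.37×0.635 = 1.879 m³/s
Panel 3-4: Δb = 0.74 m, d̄ = (1.64+2.04)/2 = 1.84, v̄ = (0.58+0.72)/2 = 0.65 → q = 0.74×1.84×0.65 = 0.8850 m³/s
Panel 4-5: Δb = 2.88 m, d̄ = (2.04+0.35)/2 = 1.195, v̄ = (0.72+0.44)/2 = 0.58 → q = 2.88×1.195×0.58 = 1.996 m³/s
Q = Σ q = 5.239 m³/s

5.24 m³/s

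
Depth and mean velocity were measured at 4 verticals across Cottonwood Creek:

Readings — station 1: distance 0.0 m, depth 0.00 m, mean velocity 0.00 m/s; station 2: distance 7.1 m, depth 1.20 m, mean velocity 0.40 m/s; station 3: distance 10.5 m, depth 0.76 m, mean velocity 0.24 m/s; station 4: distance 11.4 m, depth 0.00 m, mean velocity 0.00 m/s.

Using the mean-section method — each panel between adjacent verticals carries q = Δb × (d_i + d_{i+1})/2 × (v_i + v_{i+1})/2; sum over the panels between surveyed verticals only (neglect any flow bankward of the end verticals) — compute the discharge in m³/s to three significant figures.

1.96 m³/s

Panel 1-2: Δb = 7.1 m, d̄ = (0.00+1.20)/2 = 0.6, v̄ = (0.00+0.40)/2 = 0.2 → q = 7.1×0.6×0.2 = 0.8520 m³/s
Panel 2-3: Δb = 3.4 m, d̄ = (1.20+0.76)/2 = 0.98, v̄ = (0.40+0.24)/2 = 0.32 → q = 3.4×0.98×0.32 = 1.066 m³/s
Panel 3-4: Δb = 0.9 m, d̄ = (0.76+0.00)/2 = 0.38, v̄ = (0.24+0.00)/2 = 0.12 → q = 0.9×0.38×0.12 = 0.04104 m³/s
Q = Σ q = 1.959 m³/s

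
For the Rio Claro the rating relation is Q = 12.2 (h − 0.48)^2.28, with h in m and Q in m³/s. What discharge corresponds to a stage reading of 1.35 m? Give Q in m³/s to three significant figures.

Q = 12.2 × (1.35 − 0.48)^2.28 = 12.2 × 0.87^2.28 = 8.881 m³/s

8.88 m³/s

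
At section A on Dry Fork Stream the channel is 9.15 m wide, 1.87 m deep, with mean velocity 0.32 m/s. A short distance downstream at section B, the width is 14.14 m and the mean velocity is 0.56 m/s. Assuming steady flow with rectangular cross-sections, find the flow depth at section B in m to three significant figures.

0.691 m

Q = A₁V₁ = (9.15×1.87) × 0.32 = 5.475 m³/s
d₂ = Q/(b₂ V₂) = 5.475/(14.14×0.56) = 0.6915 m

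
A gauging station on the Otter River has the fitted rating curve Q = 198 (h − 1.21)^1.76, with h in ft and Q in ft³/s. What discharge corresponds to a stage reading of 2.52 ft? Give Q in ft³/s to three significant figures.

Q = 198 × (2.52 − 1.21)^1.76 = 198 × 1.31^1.76 = 318.5 ft³/s

318 ft³/s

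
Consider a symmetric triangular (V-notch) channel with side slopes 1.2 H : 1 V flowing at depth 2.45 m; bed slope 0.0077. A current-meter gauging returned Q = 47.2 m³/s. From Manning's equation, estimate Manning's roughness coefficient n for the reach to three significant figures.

0.0129

A = z·y² = 1.2×2.45² = 7.203 m²
P = 2y√(1+z²) = 2×2.45×√(1+1.2²) = 7.654 m
R = A/P = 7.203/7.654 = 0.9411 m
n = (1/Q)·A·R^(2/3)·S^(1/2) = (1/47.2) × 7.203 × 0.9603 × 0.08775 = 0.01286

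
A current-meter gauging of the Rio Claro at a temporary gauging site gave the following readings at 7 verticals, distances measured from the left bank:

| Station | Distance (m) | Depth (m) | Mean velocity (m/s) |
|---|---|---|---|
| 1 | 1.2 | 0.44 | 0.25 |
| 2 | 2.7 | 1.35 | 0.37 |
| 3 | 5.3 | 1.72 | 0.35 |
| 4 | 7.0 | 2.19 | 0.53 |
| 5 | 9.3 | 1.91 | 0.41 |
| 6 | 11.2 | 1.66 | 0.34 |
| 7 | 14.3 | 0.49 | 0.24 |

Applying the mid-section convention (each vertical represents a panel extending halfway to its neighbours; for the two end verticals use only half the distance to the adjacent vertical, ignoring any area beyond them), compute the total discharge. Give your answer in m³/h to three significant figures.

28700 m³/h

w_1 = (2.7 − 1.2)/2 = 0.75 m; q_1 = 0.25 × 0.44 × 0.75 = 0.08250 m³/s
w_2 = (5.3 − 1.2)/2 = 2.05 m; q_2 = 0.37 × 1.35 × 2.05 = 1.024 m³/s
w_3 = (7.0 − 2.7)/2 = 2.15 m; q_3 = 0.35 × 1.72 × 2.15 = 1.294 m³/s
w_4 = (9.3 − 5.3)/2 = 2 m; q_4 = 0.53 × 2.19 × 2 = 2.321 m³/s
w_5 = (11.2 − 7.0)/2 = 2.1 m; q_5 = 0.41 × 1.91 × 2.1 = 1.645 m³/s
w_6 = (14.3 − 9.3)/2 = 2.5 m; q_6 = 0.34 × 1.66 × 2.5 = 1.411 m³/s
w_7 = (14.3 − 11.2)/2 = 1.55 m; q_7 = 0.24 × 0.49 × 1.55 = 0.1823 m³/s
Q = Σ qᵢ = 7.960 m³/s
= 7.960 × 3600 = 28660 m³/h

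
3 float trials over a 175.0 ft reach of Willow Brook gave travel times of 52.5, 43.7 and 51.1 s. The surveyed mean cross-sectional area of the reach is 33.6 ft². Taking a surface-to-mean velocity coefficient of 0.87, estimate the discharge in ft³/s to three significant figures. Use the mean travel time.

t̄ = (52.5 + 43.7 + 51.1) / 3 = 49.1 s
v_surface = L / t̄ = 175.0 / 49.1 = 3.564 ft/s
v_mean = 0.87 × 3.564 = 3.101 ft/s
Q = A × v_mean = 33.6 × 3.101 = 104.2 ft³/s

104 ft³/s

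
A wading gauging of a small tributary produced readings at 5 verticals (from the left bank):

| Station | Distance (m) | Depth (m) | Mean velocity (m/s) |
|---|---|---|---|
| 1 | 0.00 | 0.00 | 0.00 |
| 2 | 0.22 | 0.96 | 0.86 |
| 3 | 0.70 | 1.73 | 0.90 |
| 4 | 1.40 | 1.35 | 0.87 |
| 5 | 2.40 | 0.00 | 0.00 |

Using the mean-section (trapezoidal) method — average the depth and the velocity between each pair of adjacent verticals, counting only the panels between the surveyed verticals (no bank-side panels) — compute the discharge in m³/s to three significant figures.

Panel 1-2: Δb = 0.22 m, d̄ = (0.00+0.96)/2 = 0.48, v̄ = (0.00+0.86)/2 = 0.43 → q = 0.22×0.48×0.43 = 0.04541 m³/s
Panel 2-3: Δb = 0.48 m, d̄ = (0.96+1.73)/2 = 1.345, v̄ = (0.86+0.90)/2 = 0.88 → q = 0.48×1.345×0.88 = 0.5681 m³/s
Panel 3-4: Δb = 0.7 m, d̄ = (1.73+1.35)/2 = 1.54, v̄ = (0.90+0.87)/2 = 0.885 → q = 0.7×1.54×0.885 = 0.9540 m³/s
Panel 4-5: Δb = 1 m, d̄ = (1.35+0.00)/2 = 0.675, v̄ = (0.87+0.00)/2 = 0.435 → q = 1×0.675×0.435 = 0.2936 m³/s
Q = Σ q = 1.861 m³/s

1.86 m³/s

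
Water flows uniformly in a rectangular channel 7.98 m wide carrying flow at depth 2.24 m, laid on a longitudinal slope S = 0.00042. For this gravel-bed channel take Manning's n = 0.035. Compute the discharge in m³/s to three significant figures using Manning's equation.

13.3 m³/s

A = b·y = 7.98 × 2.24 = 17.88 m²
P = b + 2y = 7.98 + 2×2.24 = 12.46 m
R = A/P = 17.88/12.46 = 1.435 m
Q = (1/n)·A·R^(2/3)·S^(1/2) = (1/0.035) × 17.88 × 1.435^(2/3) × 0.00042^(1/2) = 13.31 m³/s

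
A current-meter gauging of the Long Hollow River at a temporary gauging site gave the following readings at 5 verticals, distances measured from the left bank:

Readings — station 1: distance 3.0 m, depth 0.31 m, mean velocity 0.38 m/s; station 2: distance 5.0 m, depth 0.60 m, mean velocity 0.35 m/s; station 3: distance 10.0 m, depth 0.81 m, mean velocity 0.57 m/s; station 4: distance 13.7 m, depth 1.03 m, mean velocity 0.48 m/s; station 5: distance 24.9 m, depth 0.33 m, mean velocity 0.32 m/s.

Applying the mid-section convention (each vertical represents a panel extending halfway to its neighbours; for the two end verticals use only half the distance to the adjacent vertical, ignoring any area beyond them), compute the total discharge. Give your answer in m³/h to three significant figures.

25700 m³/h

w_1 = (5.0 − 3.0)/2 = 1 m; q_1 = 0.38 × 0.31 × 1 = 0.1178 m³/s
w_2 = (10.0 − 3.0)/2 = 3.5 m; q_2 = 0.35 × 0.60 × 3.5 = 0.7350 m³/s
w_3 = (13.7 − 5.0)/2 = 4.35 m; q_3 = 0.57 × 0.81 × 4.35 = 2.008 m³/s
w_4 = (24.9 − 10.0)/2 = 7.45 m; q_4 = 0.48 × 1.03 × 7.45 = 3.683 m³/s
w_5 = (24.9 − 13.7)/2 = 5.6 m; q_5 = 0.32 × 0.33 × 5.6 = 0.5914 m³/s
Q = Σ qᵢ = 7.136 m³/s
= 7.136 × 3600 = 25690 m³/h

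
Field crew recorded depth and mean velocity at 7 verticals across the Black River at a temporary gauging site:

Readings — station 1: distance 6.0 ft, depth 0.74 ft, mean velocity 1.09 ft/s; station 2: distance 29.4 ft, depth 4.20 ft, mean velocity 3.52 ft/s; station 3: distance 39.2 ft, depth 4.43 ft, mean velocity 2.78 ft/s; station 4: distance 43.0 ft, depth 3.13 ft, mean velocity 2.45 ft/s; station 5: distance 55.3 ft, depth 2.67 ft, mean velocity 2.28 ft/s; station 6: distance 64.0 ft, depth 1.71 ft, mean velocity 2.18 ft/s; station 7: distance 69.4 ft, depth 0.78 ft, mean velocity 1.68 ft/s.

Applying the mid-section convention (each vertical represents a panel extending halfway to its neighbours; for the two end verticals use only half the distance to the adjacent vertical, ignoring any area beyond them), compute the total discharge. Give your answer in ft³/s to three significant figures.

494 ft³/s

w_1 = (29.4 − 6.0)/2 = 11.7 ft; q_1 = 1.09 × 0.74 × 11.7 = 9.437 ft³/s
w_2 = (39.2 − 6.0)/2 = 16.6 ft; q_2 = 3.52 × 4.20 × 16.6 = 245.4 ft³/s
w_3 = (43.0 − 29.4)/2 = 6.8 ft; q_3 = 2.78 × 4.43 × 6.8 = 83.74 ft³/s
w_4 = (55.3 − 39.2)/2 = 8.05 ft; q_4 = 2.45 × 3.13 × 8.05 = 61.73 ft³/s
w_5 = (64.0 − 43.0)/2 = 10.5 ft; q_5 = 2.28 × 2.67 × 10.5 = 63.92 ft³/s
w_6 = (69.4 − 55.3)/2 = 7.05 ft; q_6 = 2.18 × 1.71 × 7.05 = 26.28 ft³/s
w_7 = (69.4 − 64.0)/2 = 2.7 ft; q_7 = 1.68 × 0.78 × 2.7 = 3.538 ft³/s
Q = Σ qᵢ = 494.1 ft³/s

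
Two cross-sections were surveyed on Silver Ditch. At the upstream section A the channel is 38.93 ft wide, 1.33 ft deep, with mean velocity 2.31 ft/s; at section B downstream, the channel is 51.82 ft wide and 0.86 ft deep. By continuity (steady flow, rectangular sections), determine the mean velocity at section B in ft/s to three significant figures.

Q = A₁V₁ = (38.93×1.33) × 2.31 = 119.6 ft³/s
A₂ = 51.82 × 0.86 = 44.57 ft²
V₂ = Q/A₂ = 119.6/44.57 = 2.684 ft/s

2.68 ft/s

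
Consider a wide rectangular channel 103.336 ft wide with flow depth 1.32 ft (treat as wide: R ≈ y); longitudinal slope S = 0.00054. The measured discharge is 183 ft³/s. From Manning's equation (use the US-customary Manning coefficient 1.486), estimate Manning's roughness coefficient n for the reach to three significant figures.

A = b·y = 103.336 × 1.32 = 136.4 ft²
Wide channel: R ≈ y = 1.32 ft
n = (1.486/Q)·A·R^(2/3)·S^(1/2) = (1.486/183) × 136.4 × 1.203 × 0.02324 = 0.03097

0.0310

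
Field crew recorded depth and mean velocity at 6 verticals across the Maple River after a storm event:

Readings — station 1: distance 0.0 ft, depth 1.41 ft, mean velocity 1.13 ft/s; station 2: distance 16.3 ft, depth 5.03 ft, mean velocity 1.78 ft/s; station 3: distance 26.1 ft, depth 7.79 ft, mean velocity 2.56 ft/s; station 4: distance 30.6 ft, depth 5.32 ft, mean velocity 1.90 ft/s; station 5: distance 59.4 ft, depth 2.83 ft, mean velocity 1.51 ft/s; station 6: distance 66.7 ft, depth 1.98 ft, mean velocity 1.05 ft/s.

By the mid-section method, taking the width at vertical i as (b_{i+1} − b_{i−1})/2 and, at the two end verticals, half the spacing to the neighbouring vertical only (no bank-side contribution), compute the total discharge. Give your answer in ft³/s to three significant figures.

525 ft³/s

w_1 = (16.3 − 0.0)/2 = 8.15 ft; q_1 = 1.13 × 1.41 × 8.15 = 12.99 ft³/s
w_2 = (26.1 − 0.0)/2 = 13.05 ft; q_2 = 1.78 × 5.03 × 13.05 = 116.8 ft³/s
w_3 = (30.6 − 16.3)/2 = 7.15 ft; q_3 = 2.56 × 7.79 × 7.15 = 142.6 ft³/s
w_4 = (59.4 − 26.1)/2 = 16.65 ft; q_4 = 1.90 × 5.32 × 16.65 = 168.3 ft³/s
w_5 = (66.7 − 30.6)/2 = 18.05 ft; q_5 = 1.51 × 2.83 × 18.05 = 77.13 ft³/s
w_6 = (66.7 − 59.4)/2 = 3.65 ft; q_6 = 1.05 × 1.98 × 3.65 = 7.588 ft³/s
Q = Σ qᵢ = 525.4 ft³/s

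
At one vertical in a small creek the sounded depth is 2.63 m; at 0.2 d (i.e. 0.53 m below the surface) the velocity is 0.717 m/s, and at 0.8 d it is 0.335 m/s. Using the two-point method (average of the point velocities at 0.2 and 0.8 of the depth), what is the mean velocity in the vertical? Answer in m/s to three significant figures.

v̄ = (0.717 + 0.335) / 2 = 0.5260 m/s

0.526 m/s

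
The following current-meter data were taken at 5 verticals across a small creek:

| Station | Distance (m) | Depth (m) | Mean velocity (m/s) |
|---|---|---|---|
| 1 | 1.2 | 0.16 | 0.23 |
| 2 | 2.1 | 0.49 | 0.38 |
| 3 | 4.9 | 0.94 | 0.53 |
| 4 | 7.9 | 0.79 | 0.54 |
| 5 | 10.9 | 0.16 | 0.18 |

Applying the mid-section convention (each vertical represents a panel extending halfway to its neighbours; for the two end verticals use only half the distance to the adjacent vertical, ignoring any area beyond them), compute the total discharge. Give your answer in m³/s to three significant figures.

3.13 m³/s

w_1 = (2.1 − 1.2)/2 = 0.45 m; q_1 = 0.23 × 0.16 × 0.45 = 0.01656 m³/s
w_2 = (4.9 − 1.2)/2 = 1.85 m; q_2 = 0.38 × 0.49 × 1.85 = 0.3445 m³/s
w_3 = (7.9 − 2.1)/2 = 2.9 m; q_3 = 0.53 × 0.94 × 2.9 = 1.445 m³/s
w_4 = (10.9 − 4.9)/2 = 3 m; q_4 = 0.54 × 0.79 × 3 = 1.280 m³/s
w_5 = (10.9 − 7.9)/2 = 1.5 m; q_5 = 0.18 × 0.16 × 1.5 = 0.04320 m³/s
Q = Σ qᵢ = 3.129 m³/s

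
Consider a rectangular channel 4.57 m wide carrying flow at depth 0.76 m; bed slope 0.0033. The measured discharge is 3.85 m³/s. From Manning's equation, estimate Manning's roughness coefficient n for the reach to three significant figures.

A = b·y = 4.57 × 0.76 = 3.473 m²
P = b + 2y = 4.57 + 2×0.76 = 6.090 m
R = A/P = 3.473/6.090 = 0.5703 m
n = (1/Q)·A·R^(2/3)·S^(1/2) = (1/3.85) × 3.473 × 0.6877 × 0.05745 = 0.03564

0.0356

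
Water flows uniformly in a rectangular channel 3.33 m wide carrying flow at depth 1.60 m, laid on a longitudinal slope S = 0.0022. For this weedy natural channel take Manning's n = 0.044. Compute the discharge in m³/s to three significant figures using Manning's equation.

4.96 m³/s

A = b·y = 3.33 × 1.60 = 5.328 m²
P = b + 2y = 3.33 + 2×1.60 = 6.530 m
R = A/P = 5.328/6.530 = 0.8159 m
Q = (1/n)·A·R^(2/3)·S^(1/2) = (1/0.044) × 5.328 × 0.8159^(2/3) × 0.0022^(1/2) = 4.959 m³/s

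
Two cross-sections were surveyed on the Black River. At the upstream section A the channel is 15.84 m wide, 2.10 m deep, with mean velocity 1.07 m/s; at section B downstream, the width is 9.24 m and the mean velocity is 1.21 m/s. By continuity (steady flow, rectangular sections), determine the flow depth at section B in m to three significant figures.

3.18 m

Q = A₁V₁ = (15.84×2.10) × 1.07 = 35.59 m³/s
d₂ = Q/(b₂ V₂) = 35.59/(9.24×1.21) = 3.183 m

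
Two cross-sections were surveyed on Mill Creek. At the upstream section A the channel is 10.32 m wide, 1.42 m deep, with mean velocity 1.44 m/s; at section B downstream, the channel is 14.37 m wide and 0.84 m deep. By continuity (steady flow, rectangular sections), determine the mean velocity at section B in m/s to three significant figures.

Q = A₁V₁ = (10.32×1.42) × 1.44 = 21.10 m³/s
A₂ = 14.37 × 0.84 = 12.07 m²
V₂ = Q/A₂ = 21.10/12.07 = 1.748 m/s

1.75 m/s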